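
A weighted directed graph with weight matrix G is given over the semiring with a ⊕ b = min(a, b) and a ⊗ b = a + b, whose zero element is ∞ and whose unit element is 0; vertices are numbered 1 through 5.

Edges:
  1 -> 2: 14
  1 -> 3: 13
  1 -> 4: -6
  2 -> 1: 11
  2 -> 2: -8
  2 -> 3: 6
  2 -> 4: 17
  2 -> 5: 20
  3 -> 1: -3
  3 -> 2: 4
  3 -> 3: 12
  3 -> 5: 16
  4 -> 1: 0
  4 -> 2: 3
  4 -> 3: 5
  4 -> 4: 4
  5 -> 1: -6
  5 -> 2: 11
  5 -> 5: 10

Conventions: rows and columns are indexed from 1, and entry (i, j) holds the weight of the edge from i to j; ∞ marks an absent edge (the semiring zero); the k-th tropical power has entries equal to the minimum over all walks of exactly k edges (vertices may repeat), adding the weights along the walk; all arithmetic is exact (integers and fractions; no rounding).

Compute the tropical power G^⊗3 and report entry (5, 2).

G^⊗2:
  [-6, -3, -1, -2, 29]
  [3, -16, -2, 5, 12]
  [9, -4, 10, -9, 24]
  [2, -5, 9, -6, 21]
  [4, 3, 7, -12, 20]
G^⊗3:
  [-4, -11, 3, -12, 15]
  [-5, -24, -10, -3, 4]
  [-9, -12, -4, -5, 16]
  [-6, -13, -1, -4, 15]
  [-12, -9, -7, -8, 23]
Key observation: the optimum is the walk 5->1->4->2, with weight (-6) + (-6) + 3 = -9.
Optimal value attained by: walk 5->1->4->2.
Answer: (G^⊗3)[5][2] = -9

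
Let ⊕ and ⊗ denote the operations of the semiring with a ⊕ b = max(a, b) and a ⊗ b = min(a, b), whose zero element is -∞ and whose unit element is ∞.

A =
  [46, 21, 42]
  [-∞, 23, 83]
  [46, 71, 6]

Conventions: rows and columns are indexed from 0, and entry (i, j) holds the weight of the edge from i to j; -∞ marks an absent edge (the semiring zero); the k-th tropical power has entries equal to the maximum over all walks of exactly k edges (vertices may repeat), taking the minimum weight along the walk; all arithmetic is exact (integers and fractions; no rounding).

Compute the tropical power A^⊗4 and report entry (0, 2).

A^⊗2:
  [46, 42, 42]
  [46, 71, 23]
  [46, 23, 71]
A^⊗3:
  [46, 42, 42]
  [46, 23, 71]
  [46, 71, 42]
A^⊗4:
  [46, 42, 42]
  [46, 71, 42]
  [46, 42, 71]
Key observation: the optimum is the walk 0->0->0->0->2, with weight 46 min 46 min 46 min 42 = 42.
Optimal value attained by: walk 0->0->0->0->2.
Answer: (A^⊗4)[0][2] = 42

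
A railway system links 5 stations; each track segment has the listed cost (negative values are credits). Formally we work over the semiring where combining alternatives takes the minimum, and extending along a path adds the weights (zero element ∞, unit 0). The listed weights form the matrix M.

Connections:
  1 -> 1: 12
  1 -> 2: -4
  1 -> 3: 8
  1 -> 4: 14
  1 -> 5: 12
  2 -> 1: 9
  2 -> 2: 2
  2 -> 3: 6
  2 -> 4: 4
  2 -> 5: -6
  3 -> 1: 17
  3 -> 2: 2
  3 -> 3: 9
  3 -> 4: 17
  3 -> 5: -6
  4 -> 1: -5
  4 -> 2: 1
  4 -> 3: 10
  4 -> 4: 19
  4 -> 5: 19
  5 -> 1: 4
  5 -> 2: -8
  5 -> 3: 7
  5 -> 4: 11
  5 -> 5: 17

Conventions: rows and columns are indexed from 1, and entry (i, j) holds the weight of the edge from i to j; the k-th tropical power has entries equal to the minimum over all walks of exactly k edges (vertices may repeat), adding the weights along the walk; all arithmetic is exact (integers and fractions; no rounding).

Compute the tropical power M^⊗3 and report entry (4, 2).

M^⊗2:
  [5, -2, 2, 0, -10]
  [-2, -14, 1, 5, -4]
  [-2, -14, 1, 5, -4]
  [7, -9, 3, 5, -5]
  [1, -6, -2, -4, -14]
M^⊗3:
  [-6, -18, -3, 1, -8]
  [-5, -12, -8, -10, -20]
  [-5, -12, -8, -10, -20]
  [-1, -13, -3, -5, -15]
  [-10, -22, -7, -3, -12]
Key observation: the optimum is the walk 4->2->5->2, with weight 1 + (-6) + (-8) = -13.
Optimal value attained by: walk 4->2->5->2.
Answer: (M^⊗3)[4][2] = -13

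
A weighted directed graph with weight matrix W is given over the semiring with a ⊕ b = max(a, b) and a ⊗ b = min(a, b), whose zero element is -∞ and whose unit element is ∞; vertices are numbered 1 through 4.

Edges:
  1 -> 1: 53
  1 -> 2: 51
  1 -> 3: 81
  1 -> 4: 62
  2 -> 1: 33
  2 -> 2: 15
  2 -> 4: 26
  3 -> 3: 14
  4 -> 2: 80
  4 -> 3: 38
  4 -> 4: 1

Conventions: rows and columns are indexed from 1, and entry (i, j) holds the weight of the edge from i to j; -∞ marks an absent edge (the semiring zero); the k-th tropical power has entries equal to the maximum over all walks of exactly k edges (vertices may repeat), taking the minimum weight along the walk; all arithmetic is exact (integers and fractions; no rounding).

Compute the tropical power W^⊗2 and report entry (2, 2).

W^⊗2:
  [53, 62, 53, 53]
  [33, 33, 33, 33]
  [-∞, -∞, 14, -∞]
  [33, 15, 14, 26]
Key observation: the optimum is the walk 2->1->2, with weight 33 min 51 = 33.
Optimal value attained by: walk 2->1->2.
Answer: (W^⊗2)[2][2] = 33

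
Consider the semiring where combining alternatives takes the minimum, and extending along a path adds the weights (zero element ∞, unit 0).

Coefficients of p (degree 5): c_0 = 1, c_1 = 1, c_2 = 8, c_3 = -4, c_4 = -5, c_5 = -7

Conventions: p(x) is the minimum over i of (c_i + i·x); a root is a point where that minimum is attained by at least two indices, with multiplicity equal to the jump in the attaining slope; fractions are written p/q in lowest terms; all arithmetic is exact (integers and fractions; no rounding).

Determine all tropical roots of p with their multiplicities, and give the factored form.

hull edge (i=0, c=1) to (i=3, c=-4): slope -5/3, span 3
hull edge (i=3, c=-4) to (i=5, c=-7): slope -3/2, span 2
Factored form: p(x) = -7 ⊗ (x ⊕ 3/2) ⊗ (x ⊕ 3/2) ⊗ (x ⊕ 5/3) ⊗ (x ⊕ 5/3) ⊗ (x ⊕ 5/3)
Answer: roots = 3/2 (mult 2), 5/3 (mult 3)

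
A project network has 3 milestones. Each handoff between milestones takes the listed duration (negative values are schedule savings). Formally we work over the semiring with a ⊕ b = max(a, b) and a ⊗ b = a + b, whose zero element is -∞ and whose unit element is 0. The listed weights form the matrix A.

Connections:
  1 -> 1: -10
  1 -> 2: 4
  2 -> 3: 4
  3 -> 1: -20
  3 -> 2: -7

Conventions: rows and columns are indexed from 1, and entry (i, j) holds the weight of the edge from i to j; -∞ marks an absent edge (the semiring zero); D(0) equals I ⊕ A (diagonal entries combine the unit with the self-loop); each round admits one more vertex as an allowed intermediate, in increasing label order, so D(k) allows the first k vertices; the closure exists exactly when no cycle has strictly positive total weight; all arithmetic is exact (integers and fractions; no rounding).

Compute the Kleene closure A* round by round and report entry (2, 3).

D(0):
  [0, 4, -∞]
  [-∞, 0, 4]
  [-20, -7, 0]
D(1):
  [0, 4, -∞]
  [-∞, 0, 4]
  [-20, -7, 0]
D(2):
  [0, 4, 8]
  [-∞, 0, 4]
  [-20, -7, 0]
D(3):
  [0, 4, 8]
  [-16, 0, 4]
  [-20, -7, 0]
Answer: A*[2][3] = 4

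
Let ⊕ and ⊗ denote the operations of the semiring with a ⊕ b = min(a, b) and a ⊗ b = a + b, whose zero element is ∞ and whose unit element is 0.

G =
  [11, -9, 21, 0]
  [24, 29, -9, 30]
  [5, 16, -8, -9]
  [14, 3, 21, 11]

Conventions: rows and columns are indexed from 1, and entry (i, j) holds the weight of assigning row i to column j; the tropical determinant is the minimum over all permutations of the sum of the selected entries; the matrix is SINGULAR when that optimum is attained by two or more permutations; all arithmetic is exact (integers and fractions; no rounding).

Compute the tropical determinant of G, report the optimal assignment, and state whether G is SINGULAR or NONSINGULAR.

σ = (1, 2, 3, 4): 11 + 29 + (-8) + 11 = 43
σ = (1, 2, 4, 3): 11 + 29 + (-9) + 21 = 52
σ = (1, 3, 2, 4): 11 + (-9) + 16 + 11 = 29
σ = (1, 3, 4, 2): 11 + (-9) + (-9) + 3 = -4
σ = (1, 4, 2, 3): 11 + 30 + 16 + 21 = 78
σ = (1, 4, 3, 2): 11 + 30 + (-8) + 3 = 36
σ = (2, 1, 3, 4): (-9) + 24 + (-8) + 11 = 18
σ = (2, 1, 4, 3): (-9) + 24 + (-9) + 21 = 27
σ = (2, 3, 1, 4): (-9) + (-9) + 5 + 11 = -2
σ = (2, 3, 4, 1): (-9) + (-9) + (-9) + 14 = -13
σ = (2, 4, 1, 3): (-9) + 30 + 5 + 21 = 47
σ = (2, 4, 3, 1): (-9) + 30 + (-8) + 14 = 27
σ = (3, 1, 2, 4): 21 + 24 + 16 + 11 = 72
σ = (3, 1, 4, 2): 21 + 24 + (-9) + 3 = 39
σ = (3, 2, 1, 4): 21 + 29 + 5 + 11 = 66
σ = (3, 2, 4, 1): 21 + 29 + (-9) + 14 = 55
σ = (3, 4, 1, 2): 21 + 30 + 5 + 3 = 59
σ = (3, 4, 2, 1): 21 + 30 + 16 + 14 = 81
σ = (4, 1, 2, 3): 0 + 24 + 16 + 21 = 61
σ = (4, 1, 3, 2): 0 + 24 + (-8) + 3 = 19
σ = (4, 2, 1, 3): 0 + 29 + 5 + 21 = 55
σ = (4, 2, 3, 1): 0 + 29 + (-8) + 14 = 35
σ = (4, 3, 1, 2): 0 + (-9) + 5 + 3 = -1
σ = (4, 3, 2, 1): 0 + (-9) + 16 + 14 = 21
Optimal value attained by: σ = (2, 3, 4, 1).
Answer: det⊕(G) = -13; verdict: NONSINGULAR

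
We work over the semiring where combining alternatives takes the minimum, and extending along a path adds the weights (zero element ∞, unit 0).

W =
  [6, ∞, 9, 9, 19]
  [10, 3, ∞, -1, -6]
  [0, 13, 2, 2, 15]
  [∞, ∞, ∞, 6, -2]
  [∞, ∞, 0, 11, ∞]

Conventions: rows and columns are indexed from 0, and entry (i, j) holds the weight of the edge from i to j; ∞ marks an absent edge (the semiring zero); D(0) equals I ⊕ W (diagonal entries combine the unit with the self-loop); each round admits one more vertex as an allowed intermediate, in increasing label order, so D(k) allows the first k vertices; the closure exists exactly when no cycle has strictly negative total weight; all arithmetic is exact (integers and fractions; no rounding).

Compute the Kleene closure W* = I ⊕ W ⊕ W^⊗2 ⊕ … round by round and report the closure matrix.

D(0):
  [0, ∞, 9, 9, 19]
  [10, 0, ∞, -1, -6]
  [0, 13, 0, 2, 15]
  [∞, ∞, ∞, 0, -2]
  [∞, ∞, 0, 11, 0]
D(1):
  [0, ∞, 9, 9, 19]
  [10, 0, 19, -1, -6]
  [0, 13, 0, 2, 15]
  [∞, ∞, ∞, 0, -2]
  [∞, ∞, 0, 11, 0]
D(2):
  [0, ∞, 9, 9, 19]
  [10, 0, 19, -1, -6]
  [0, 13, 0, 2, 7]
  [∞, ∞, ∞, 0, -2]
  [∞, ∞, 0, 11, 0]
D(3):
  [0, 22, 9, 9, 16]
  [10, 0, 19, -1, -6]
  [0, 13, 0, 2, 7]
  [∞, ∞, ∞, 0, -2]
  [0, 13, 0, 2, 0]
D(4):
  [0, 22, 9, 9, 7]
  [10, 0, 19, -1, -6]
  [0, 13, 0, 2, 0]
  [∞, ∞, ∞, 0, -2]
  [0, 13, 0, 2, 0]
D(5):
  [0, 20, 7, 9, 7]
  [-6, 0, -6, -4, -6]
  [0, 13, 0, 2, 0]
  [-2, 11, -2, 0, -2]
  [0, 13, 0, 2, 0]
Answer: W* = [[0, 20, 7, 9, 7], [-6, 0, -6, -4, -6], [0, 13, 0, 2, 0], [-2, 11, -2, 0, -2], [0, 13, 0, 2, 0]]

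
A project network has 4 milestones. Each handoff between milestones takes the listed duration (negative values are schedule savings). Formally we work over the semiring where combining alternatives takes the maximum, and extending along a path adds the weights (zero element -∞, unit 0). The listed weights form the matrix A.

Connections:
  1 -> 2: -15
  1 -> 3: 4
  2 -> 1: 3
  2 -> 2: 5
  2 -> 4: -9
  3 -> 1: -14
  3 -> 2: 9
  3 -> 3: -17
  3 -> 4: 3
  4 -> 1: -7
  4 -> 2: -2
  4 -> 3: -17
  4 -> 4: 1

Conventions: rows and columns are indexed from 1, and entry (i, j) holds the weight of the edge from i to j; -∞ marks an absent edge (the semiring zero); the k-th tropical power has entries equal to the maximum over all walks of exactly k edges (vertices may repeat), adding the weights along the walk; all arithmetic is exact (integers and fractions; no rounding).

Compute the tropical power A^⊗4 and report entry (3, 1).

A^⊗2:
  [-10, 13, -13, 7]
  [8, 10, 7, -4]
  [12, 14, -10, 4]
  [1, 3, -3, 2]
A^⊗3:
  [16, 18, -6, 8]
  [13, 16, 12, 10]
  [17, 19, 16, 5]
  [6, 8, 5, 3]
A^⊗4:
  [21, 23, 20, 9]
  [19, 21, 17, 15]
  [22, 25, 21, 19]
  [11, 14, 10, 8]
Key observation: the optimum is the walk 3->2->2->2->1, with weight 9 + 5 + 5 + 3 = 22.
Optimal value attained by: walk 3->2->2->2->1.
Answer: (A^⊗4)[3][1] = 22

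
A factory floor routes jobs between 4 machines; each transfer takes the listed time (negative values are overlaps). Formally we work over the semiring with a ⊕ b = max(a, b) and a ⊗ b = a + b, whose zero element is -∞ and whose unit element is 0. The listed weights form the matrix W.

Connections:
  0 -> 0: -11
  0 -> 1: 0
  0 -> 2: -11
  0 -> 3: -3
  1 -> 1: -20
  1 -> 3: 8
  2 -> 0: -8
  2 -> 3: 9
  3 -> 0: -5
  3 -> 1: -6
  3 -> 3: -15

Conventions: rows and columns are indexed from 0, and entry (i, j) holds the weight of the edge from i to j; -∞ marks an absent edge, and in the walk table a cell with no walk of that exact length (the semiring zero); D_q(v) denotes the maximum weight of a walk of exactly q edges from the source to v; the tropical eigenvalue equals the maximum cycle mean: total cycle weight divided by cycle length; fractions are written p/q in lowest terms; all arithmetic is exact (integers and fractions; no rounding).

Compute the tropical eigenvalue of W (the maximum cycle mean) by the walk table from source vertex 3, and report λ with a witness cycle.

q=0: [-∞, -∞, -∞, 0]
q=1: [-5, -6, -∞, -15]
q=2: [-16, -5, -16, 2]
q=3: [-3, -4, -27, 3]
q=4: [-2, -3, -14, 4]
Optimal cycle mean attained by: cycle 0->1->3->0, total 0 + 8 + (-5), length 3.
Answer: λ = 1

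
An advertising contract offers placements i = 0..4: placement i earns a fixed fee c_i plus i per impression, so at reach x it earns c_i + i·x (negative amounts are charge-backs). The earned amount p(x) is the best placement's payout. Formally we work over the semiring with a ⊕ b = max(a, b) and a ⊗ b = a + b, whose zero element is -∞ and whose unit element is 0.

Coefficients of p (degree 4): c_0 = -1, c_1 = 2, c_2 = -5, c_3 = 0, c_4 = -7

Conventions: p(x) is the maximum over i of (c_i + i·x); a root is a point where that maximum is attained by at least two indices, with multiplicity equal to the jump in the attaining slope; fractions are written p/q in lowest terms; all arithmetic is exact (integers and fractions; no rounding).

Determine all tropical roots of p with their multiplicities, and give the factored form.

hull edge (i=0, c=-1) to (i=1, c=2): slope 3, span 1
hull edge (i=1, c=2) to (i=3, c=0): slope -1, span 2
hull edge (i=3, c=0) to (i=4, c=-7): slope -7, span 1
Factored form: p(x) = -7 ⊗ (x ⊕ (-3)) ⊗ (x ⊕ 1) ⊗ (x ⊕ 1) ⊗ (x ⊕ 7)
Answer: roots = -3 (mult 1), 1 (mult 2), 7 (mult 1)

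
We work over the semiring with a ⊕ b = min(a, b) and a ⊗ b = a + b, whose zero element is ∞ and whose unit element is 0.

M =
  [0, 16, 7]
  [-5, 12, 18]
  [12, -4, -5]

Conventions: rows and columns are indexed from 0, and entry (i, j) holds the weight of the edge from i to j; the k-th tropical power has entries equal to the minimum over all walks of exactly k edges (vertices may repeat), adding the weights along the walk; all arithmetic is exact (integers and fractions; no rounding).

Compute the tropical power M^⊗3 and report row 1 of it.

M^⊗2:
  [0, 3, 2]
  [-5, 11, 2]
  [-9, -9, -10]
M^⊗3:
  [-2, -2, -3]
  [-5, -2, -3]
  [-14, -14, -15]
Answer: row 1 of M^⊗3 = [-5, -2, -3]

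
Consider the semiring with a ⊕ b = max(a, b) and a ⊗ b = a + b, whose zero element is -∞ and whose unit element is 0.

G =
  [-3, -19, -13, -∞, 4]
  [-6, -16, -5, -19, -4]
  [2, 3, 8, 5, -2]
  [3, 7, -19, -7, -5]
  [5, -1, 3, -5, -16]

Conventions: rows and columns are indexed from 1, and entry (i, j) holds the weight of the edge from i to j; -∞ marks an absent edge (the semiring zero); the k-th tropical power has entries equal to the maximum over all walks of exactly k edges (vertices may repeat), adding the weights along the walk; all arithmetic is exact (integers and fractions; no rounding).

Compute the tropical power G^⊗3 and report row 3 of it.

G^⊗2:
  [9, 3, 7, -1, 1]
  [1, -2, 3, 0, -2]
  [10, 12, 16, 13, 6]
  [1, 0, 2, -10, 7]
  [5, 6, 11, 8, 9]
G^⊗3:
  [9, 10, 15, 12, 13]
  [5, 7, 11, 8, 5]
  [18, 20, 24, 21, 14]
  [12, 6, 10, 7, 5]
  [14, 15, 19, 16, 9]
Answer: row 3 of G^⊗3 = [18, 20, 24, 21, 14]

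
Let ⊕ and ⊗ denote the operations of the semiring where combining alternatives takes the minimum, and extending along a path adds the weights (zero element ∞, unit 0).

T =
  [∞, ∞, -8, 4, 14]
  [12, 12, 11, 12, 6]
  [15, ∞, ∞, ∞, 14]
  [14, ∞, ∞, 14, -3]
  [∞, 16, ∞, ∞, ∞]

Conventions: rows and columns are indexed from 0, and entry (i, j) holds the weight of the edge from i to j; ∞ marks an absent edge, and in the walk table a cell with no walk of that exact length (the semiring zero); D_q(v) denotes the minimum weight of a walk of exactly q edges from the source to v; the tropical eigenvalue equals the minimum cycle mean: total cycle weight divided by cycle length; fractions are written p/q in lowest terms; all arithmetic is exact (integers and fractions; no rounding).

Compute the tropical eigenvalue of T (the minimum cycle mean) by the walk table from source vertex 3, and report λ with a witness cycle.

q=0: [∞, ∞, ∞, 0, ∞]
q=1: [14, ∞, ∞, 14, -3]
q=2: [28, 13, 6, 18, 11]
q=3: [21, 25, 20, 25, 15]
q=4: [35, 31, 13, 25, 22]
q=5: [28, 38, 27, 39, 22]
Optimal cycle mean attained by: cycle 0->2->0, total (-8) + 15, length 2.
Answer: λ = 7/2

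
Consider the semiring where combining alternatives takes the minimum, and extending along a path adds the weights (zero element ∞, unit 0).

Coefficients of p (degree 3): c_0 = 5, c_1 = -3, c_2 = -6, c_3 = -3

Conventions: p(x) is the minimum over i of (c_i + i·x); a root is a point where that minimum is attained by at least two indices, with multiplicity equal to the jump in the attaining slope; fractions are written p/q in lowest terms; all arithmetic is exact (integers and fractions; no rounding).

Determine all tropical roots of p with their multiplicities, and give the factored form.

hull edge (i=0, c=5) to (i=1, c=-3): slope -8, span 1
hull edge (i=1, c=-3) to (i=2, c=-6): slope -3, span 1
hull edge (i=2, c=-6) to (i=3, c=-3): slope 3, span 1
Factored form: p(x) = -3 ⊗ (x ⊕ (-3)) ⊗ (x ⊕ 3) ⊗ (x ⊕ 8)
Answer: roots = -3 (mult 1), 3 (mult 1), 8 (mult 1)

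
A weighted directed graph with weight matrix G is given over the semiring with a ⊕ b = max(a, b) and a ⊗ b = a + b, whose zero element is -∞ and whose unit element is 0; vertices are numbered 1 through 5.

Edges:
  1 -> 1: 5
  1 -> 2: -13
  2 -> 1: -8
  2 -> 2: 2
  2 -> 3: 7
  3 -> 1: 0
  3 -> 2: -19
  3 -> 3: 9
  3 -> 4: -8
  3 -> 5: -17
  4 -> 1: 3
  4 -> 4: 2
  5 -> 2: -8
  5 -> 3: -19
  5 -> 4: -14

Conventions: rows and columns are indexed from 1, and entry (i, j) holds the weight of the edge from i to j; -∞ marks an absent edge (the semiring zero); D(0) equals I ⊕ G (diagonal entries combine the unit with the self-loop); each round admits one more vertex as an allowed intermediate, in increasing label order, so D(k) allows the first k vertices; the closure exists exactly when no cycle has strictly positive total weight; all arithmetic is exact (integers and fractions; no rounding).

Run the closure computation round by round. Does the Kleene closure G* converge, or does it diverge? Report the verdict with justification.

Detection: at round 0, diagonal entry (1, 1) turns strictly positive.
Key observation: the cycle 1->1 has total weight 5, which is strictly positive.
Answer: DIVERGES — positive cycle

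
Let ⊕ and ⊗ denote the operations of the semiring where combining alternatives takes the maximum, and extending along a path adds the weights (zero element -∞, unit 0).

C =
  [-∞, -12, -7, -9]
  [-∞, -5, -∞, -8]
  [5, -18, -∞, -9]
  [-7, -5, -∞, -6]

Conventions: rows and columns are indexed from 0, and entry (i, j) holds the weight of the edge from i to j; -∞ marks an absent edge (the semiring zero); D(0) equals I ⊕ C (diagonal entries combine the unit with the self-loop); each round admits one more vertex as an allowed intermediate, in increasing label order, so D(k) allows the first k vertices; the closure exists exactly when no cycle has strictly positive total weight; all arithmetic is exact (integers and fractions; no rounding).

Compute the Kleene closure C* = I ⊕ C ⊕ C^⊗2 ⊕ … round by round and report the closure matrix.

D(0):
  [0, -12, -7, -9]
  [-∞, 0, -∞, -8]
  [5, -18, 0, -9]
  [-7, -5, -∞, 0]
D(1):
  [0, -12, -7, -9]
  [-∞, 0, -∞, -8]
  [5, -7, 0, -4]
  [-7, -5, -14, 0]
D(2):
  [0, -12, -7, -9]
  [-∞, 0, -∞, -8]
  [5, -7, 0, -4]
  [-7, -5, -14, 0]
D(3):
  [0, -12, -7, -9]
  [-∞, 0, -∞, -8]
  [5, -7, 0, -4]
  [-7, -5, -14, 0]
D(4):
  [0, -12, -7, -9]
  [-15, 0, -22, -8]
  [5, -7, 0, -4]
  [-7, -5, -14, 0]
Answer: C* = [[0, -12, -7, -9], [-15, 0, -22, -8], [5, -7, 0, -4], [-7, -5, -14, 0]]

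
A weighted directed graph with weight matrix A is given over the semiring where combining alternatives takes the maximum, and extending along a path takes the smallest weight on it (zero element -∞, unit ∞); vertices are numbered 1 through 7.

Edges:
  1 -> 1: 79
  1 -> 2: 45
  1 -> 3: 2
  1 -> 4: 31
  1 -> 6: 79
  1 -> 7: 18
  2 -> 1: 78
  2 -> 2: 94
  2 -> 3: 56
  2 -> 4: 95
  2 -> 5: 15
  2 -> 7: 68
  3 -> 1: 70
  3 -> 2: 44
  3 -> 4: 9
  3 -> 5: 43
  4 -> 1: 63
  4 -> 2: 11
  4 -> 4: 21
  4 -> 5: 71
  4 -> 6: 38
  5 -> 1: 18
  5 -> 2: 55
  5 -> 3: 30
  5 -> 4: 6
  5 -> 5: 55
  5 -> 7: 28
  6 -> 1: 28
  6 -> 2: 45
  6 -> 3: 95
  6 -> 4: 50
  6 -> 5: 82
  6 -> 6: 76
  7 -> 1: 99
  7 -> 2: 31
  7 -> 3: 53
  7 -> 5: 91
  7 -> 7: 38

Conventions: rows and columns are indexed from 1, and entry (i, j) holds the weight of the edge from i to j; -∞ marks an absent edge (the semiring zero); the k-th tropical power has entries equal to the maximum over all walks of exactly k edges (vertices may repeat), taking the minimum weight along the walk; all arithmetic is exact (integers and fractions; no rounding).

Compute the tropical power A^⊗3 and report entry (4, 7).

A^⊗2:
  [79, 45, 79, 50, 79, 79, 45]
  [78, 94, 56, 94, 71, 78, 68]
  [70, 45, 44, 44, 43, 70, 44]
  [63, 55, 38, 38, 55, 63, 28]
  [55, 55, 55, 55, 55, 18, 55]
  [70, 55, 76, 50, 76, 76, 45]
  [79, 55, 38, 31, 55, 79, 38]
A^⊗3:
  [79, 55, 79, 50, 79, 79, 45]
  [78, 94, 78, 94, 78, 78, 68]
  [70, 45, 70, 50, 70, 70, 45]
  [63, 55, 63, 55, 63, 63, 55]
  [55, 55, 55, 55, 55, 55, 55]
  [70, 55, 76, 55, 76, 76, 55]
  [79, 55, 79, 55, 79, 79, 55]
Key observation: the optimum is the walk 4->5->2->7, with weight 71 min 55 min 68 = 55.
Optimal value attained by: walk 4->5->2->7.
Answer: (A^⊗3)[4][7] = 55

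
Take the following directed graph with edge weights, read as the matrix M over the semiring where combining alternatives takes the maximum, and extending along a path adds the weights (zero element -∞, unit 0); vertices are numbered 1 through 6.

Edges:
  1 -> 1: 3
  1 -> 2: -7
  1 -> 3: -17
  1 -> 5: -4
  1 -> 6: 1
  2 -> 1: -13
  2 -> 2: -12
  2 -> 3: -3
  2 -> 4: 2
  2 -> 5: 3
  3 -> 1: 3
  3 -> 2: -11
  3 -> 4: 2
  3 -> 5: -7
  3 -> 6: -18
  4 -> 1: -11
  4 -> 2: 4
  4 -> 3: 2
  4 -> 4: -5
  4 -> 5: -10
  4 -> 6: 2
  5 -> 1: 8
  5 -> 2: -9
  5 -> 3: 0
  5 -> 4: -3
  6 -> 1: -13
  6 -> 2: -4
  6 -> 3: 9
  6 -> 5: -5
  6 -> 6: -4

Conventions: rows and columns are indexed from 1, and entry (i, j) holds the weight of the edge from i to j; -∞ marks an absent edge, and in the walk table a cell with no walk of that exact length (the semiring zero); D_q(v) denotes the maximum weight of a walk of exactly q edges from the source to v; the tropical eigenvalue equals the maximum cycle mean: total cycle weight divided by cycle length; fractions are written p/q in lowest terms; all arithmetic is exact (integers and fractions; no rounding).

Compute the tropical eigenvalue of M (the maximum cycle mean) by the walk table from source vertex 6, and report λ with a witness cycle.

q=0: [-∞, -∞, -∞, -∞, -∞, 0]
q=1: [-13, -4, 9, -∞, -5, -4]
q=2: [12, -2, 5, 11, 2, -8]
q=3: [15, 15, 13, 7, 8, 13]
q=4: [18, 11, 22, 17, 18, 16]
q=5: [26, 21, 25, 24, 15, 19]
q=6: [29, 28, 28, 27, 24, 27]
Optimal cycle mean attained by: cycle 1->6->3->4->2->5->1, total 1 + 9 + 2 + 4 + 3 + 8, length 6.
Answer: λ = 9/2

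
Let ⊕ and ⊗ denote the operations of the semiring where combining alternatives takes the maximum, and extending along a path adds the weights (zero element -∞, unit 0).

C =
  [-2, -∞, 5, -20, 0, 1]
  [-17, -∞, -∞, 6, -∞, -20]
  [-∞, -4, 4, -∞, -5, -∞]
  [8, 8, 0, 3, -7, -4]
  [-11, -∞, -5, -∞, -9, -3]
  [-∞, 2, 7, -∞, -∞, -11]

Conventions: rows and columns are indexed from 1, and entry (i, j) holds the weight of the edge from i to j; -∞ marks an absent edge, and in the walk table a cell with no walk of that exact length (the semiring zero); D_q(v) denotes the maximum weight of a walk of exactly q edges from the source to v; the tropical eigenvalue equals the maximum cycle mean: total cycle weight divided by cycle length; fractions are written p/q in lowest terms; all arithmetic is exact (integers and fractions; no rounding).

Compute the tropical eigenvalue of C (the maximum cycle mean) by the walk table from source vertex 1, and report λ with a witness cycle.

q=0: [0, -∞, -∞, -∞, -∞, -∞]
q=1: [-2, -∞, 5, -20, 0, 1]
q=2: [-4, 3, 9, -17, 0, -1]
q=3: [-6, 5, 13, 9, 4, -3]
q=4: [17, 17, 17, 12, 8, 5]
q=5: [20, 20, 22, 23, 17, 18]
q=6: [31, 31, 26, 26, 20, 21]
Optimal cycle mean attained by: cycle 2->4->2, total 6 + 8, length 2.
Answer: λ = 7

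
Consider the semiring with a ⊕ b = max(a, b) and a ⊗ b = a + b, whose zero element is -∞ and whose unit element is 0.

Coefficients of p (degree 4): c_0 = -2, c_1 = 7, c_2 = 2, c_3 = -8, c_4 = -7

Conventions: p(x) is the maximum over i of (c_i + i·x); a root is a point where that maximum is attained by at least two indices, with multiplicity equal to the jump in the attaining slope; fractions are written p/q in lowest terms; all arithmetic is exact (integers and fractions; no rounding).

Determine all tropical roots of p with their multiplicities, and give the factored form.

hull edge (i=0, c=-2) to (i=1, c=7): slope 9, span 1
hull edge (i=1, c=7) to (i=4, c=-7): slope -14/3, span 3
Factored form: p(x) = -7 ⊗ (x ⊕ (-9)) ⊗ (x ⊕ 14/3) ⊗ (x ⊕ 14/3) ⊗ (x ⊕ 14/3)
Answer: roots = -9 (mult 1), 14/3 (mult 3)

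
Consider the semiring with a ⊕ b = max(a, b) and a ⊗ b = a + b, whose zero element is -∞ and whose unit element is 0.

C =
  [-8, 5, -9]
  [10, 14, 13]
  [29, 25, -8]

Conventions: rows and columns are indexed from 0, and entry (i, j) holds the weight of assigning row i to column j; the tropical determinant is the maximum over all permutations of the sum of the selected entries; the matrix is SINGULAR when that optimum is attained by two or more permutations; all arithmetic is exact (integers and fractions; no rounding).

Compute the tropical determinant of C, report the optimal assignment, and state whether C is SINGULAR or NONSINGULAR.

σ = (0, 1, 2): (-8) + 14 + (-8) = -2
σ = (0, 2, 1): (-8) + 13 + 25 = 30
σ = (1, 0, 2): 5 + 10 + (-8) = 7
σ = (1, 2, 0): 5 + 13 + 29 = 47
σ = (2, 0, 1): (-9) + 10 + 25 = 26
σ = (2, 1, 0): (-9) + 14 + 29 = 34
Optimal value attained by: σ = (1, 2, 0).
Answer: det⊕(C) = 47; verdict: NONSINGULAR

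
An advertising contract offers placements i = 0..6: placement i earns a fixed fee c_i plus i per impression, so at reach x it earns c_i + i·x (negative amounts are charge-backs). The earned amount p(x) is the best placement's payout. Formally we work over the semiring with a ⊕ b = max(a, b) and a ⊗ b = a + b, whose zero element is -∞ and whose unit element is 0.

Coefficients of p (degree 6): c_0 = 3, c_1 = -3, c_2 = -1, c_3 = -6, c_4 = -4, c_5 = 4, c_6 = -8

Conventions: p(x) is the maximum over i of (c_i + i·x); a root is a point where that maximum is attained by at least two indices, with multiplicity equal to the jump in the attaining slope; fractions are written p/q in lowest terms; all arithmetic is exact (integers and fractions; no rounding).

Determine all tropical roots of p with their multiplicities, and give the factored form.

hull edge (i=0, c=3) to (i=5, c=4): slope 1/5, span 5
hull edge (i=5, c=4) to (i=6, c=-8): slope -12, span 1
Factored form: p(x) = -8 ⊗ (x ⊕ (-1/5)) ⊗ (x ⊕ (-1/5)) ⊗ (x ⊕ (-1/5)) ⊗ (x ⊕ (-1/5)) ⊗ (x ⊕ (-1/5)) ⊗ (x ⊕ 12)
Answer: roots = -1/5 (mult 5), 12 (mult 1)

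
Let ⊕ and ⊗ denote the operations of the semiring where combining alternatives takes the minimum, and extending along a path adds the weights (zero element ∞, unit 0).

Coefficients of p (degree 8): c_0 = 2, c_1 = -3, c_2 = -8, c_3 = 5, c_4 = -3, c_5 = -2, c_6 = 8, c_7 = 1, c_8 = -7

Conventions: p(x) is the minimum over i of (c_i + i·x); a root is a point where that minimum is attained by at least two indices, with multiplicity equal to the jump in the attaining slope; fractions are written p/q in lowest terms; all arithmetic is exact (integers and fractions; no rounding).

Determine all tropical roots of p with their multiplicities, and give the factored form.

hull edge (i=0, c=2) to (i=2, c=-8): slope -5, span 2
hull edge (i=2, c=-8) to (i=8, c=-7): slope 1/6, span 6
Factored form: p(x) = -7 ⊗ (x ⊕ (-1/6)) ⊗ (x ⊕ (-1/6)) ⊗ (x ⊕ (-1/6)) ⊗ (x ⊕ (-1/6)) ⊗ (x ⊕ (-1/6)) ⊗ (x ⊕ (-1/6)) ⊗ (x ⊕ 5) ⊗ (x ⊕ 5)
Answer: roots = -1/6 (mult 6), 5 (mult 2)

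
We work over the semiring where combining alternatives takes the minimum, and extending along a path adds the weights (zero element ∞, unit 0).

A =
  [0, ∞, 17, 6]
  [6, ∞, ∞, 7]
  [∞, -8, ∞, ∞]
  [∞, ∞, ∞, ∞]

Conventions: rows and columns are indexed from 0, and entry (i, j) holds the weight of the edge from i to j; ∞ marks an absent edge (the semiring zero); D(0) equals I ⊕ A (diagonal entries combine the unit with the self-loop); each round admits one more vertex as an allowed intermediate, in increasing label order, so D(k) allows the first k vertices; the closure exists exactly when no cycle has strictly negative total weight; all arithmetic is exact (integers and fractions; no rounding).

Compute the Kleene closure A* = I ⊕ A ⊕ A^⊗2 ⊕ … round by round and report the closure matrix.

D(0):
  [0, ∞, 17, 6]
  [6, 0, ∞, 7]
  [∞, -8, 0, ∞]
  [∞, ∞, ∞, 0]
D(1):
  [0, ∞, 17, 6]
  [6, 0, 23, 7]
  [∞, -8, 0, ∞]
  [∞, ∞, ∞, 0]
D(2):
  [0, ∞, 17, 6]
  [6, 0, 23, 7]
  [-2, -8, 0, -1]
  [∞, ∞, ∞, 0]
D(3):
  [0, 9, 17, 6]
  [6, 0, 23, 7]
  [-2, -8, 0, -1]
  [∞, ∞, ∞, 0]
D(4):
  [0, 9, 17, 6]
  [6, 0, 23, 7]
  [-2, -8, 0, -1]
  [∞, ∞, ∞, 0]
Answer: A* = [[0, 9, 17, 6], [6, 0, 23, 7], [-2, -8, 0, -1], [∞, ∞, ∞, 0]]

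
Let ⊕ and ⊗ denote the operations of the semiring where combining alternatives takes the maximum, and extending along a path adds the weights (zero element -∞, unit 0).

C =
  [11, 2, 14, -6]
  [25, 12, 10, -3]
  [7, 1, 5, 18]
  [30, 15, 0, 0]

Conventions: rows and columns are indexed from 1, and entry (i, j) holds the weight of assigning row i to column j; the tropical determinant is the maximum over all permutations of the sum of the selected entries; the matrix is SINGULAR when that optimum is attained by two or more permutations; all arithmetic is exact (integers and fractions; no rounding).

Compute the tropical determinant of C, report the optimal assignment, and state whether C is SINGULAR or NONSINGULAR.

σ = (1, 2, 3, 4): 11 + 12 + 5 + 0 = 28
σ = (1, 2, 4, 3): 11 + 12 + 18 + 0 = 41
σ = (1, 3, 2, 4): 11 + 10 + 1 + 0 = 22
σ = (1, 3, 4, 2): 11 + 10 + 18 + 15 = 54
σ = (1, 4, 2, 3): 11 + (-3) + 1 + 0 = 9
σ = (1, 4, 3, 2): 11 + (-3) + 5 + 15 = 28
σ = (2, 1, 3, 4): 2 + 25 + 5 + 0 = 32
σ = (2, 1, 4, 3): 2 + 25 + 18 + 0 = 45
σ = (2, 3, 1, 4): 2 + 10 + 7 + 0 = 19
σ = (2, 3, 4, 1): 2 + 10 + 18 + 30 = 60
σ = (2, 4, 1, 3): 2 + (-3) + 7 + 0 = 6
σ = (2, 4, 3, 1): 2 + (-3) + 5 + 30 = 34
σ = (3, 1, 2, 4): 14 + 25 + 1 + 0 = 40
σ = (3, 1, 4, 2): 14 + 25 + 18 + 15 = 72
σ = (3, 2, 1, 4): 14 + 12 + 7 + 0 = 33
σ = (3, 2, 4, 1): 14 + 12 + 18 + 30 = 74
σ = (3, 4, 1, 2): 14 + (-3) + 7 + 15 = 33
σ = (3, 4, 2, 1): 14 + (-3) + 1 + 30 = 42
σ = (4, 1, 2, 3): (-6) + 25 + 1 + 0 = 20
σ = (4, 1, 3, 2): (-6) + 25 + 5 + 15 = 39
σ = (4, 2, 1, 3): (-6) + 12 + 7 + 0 = 13
σ = (4, 2, 3, 1): (-6) + 12 + 5 + 30 = 41
σ = (4, 3, 1, 2): (-6) + 10 + 7 + 15 = 26
σ = (4, 3, 2, 1): (-6) + 10 + 1 + 30 = 35
Optimal value attained by: σ = (3, 2, 4, 1).
Answer: det⊕(C) = 74; verdict: NONSINGULAR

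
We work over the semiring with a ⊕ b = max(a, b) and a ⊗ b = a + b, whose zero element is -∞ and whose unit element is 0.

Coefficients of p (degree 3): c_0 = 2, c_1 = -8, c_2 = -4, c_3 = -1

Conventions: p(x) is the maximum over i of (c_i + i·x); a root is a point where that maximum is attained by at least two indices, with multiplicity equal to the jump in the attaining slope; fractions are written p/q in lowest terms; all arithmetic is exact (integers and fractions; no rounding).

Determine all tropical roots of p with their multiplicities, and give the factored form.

hull edge (i=0, c=2) to (i=3, c=-1): slope -1, span 3
Factored form: p(x) = -1 ⊗ (x ⊕ 1) ⊗ (x ⊕ 1) ⊗ (x ⊕ 1)
Answer: roots = 1 (mult 3)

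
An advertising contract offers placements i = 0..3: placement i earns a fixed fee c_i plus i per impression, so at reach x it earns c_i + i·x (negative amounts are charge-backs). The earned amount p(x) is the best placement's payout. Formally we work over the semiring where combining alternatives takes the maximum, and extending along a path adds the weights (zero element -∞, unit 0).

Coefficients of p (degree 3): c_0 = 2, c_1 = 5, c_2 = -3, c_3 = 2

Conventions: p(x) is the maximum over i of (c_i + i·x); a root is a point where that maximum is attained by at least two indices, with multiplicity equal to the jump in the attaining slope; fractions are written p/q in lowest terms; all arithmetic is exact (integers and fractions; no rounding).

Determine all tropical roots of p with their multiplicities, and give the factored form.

hull edge (i=0, c=2) to (i=1, c=5): slope 3, span 1
hull edge (i=1, c=5) to (i=3, c=2): slope -3/2, span 2
Factored form: p(x) = 2 ⊗ (x ⊕ (-3)) ⊗ (x ⊕ 3/2) ⊗ (x ⊕ 3/2)
Answer: roots = -3 (mult 1), 3/2 (mult 2)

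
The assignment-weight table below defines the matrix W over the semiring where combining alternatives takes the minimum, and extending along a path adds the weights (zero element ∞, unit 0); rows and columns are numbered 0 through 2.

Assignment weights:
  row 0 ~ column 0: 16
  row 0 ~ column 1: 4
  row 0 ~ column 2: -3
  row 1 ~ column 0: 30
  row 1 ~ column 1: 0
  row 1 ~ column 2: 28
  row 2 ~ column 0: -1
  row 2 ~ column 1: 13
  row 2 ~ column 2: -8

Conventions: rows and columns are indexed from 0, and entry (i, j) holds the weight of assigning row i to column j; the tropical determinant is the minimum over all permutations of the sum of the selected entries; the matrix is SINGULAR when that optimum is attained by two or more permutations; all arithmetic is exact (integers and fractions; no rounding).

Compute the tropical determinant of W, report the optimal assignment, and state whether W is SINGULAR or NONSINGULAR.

σ = (0, 1, 2): 16 + 0 + (-8) = 8
σ = (0, 2, 1): 16 + 28 + 13 = 57
σ = (1, 0, 2): 4 + 30 + (-8) = 26
σ = (1, 2, 0): 4 + 28 + (-1) = 31
σ = (2, 0, 1): (-3) + 30 + 13 = 40
σ = (2, 1, 0): (-3) + 0 + (-1) = -4
Optimal value attained by: σ = (2, 1, 0).
Answer: det⊕(W) = -4; verdict: NONSINGULAR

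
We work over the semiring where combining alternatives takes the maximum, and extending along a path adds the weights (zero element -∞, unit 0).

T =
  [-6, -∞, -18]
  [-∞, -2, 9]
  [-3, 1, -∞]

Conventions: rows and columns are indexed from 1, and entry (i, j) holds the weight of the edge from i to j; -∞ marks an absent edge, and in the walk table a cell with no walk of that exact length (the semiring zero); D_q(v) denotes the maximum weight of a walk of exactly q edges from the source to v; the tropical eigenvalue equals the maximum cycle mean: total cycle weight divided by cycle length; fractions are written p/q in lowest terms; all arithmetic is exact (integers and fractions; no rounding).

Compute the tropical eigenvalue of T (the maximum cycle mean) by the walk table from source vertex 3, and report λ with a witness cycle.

q=0: [-∞, -∞, 0]
q=1: [-3, 1, -∞]
q=2: [-9, -1, 10]
q=3: [7, 11, 8]
Optimal cycle mean attained by: cycle 2->3->2, total 9 + 1, length 2.
Answer: λ = 5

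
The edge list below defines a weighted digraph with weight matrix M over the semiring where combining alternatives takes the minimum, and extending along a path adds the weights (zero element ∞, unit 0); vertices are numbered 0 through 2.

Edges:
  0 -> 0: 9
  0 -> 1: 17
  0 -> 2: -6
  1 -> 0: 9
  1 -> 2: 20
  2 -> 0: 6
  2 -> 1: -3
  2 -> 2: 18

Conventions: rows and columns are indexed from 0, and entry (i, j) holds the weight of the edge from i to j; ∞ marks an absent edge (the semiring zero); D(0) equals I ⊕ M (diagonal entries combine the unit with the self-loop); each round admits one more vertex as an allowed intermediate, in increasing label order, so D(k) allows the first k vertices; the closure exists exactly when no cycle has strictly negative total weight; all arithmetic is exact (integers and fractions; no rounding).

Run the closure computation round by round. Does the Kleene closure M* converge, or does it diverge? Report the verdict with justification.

D(0):
  [0, 17, -6]
  [9, 0, 20]
  [6, -3, 0]
D(1):
  [0, 17, -6]
  [9, 0, 3]
  [6, -3, 0]
D(2):
  [0, 17, -6]
  [9, 0, 3]
  [6, -3, 0]
D(3):
  [0, -9, -6]
  [9, 0, 3]
  [6, -3, 0]
Key observation: every diagonal entry stays at the unit through all rounds, so no improving cycle exists.
Answer: CONVERGES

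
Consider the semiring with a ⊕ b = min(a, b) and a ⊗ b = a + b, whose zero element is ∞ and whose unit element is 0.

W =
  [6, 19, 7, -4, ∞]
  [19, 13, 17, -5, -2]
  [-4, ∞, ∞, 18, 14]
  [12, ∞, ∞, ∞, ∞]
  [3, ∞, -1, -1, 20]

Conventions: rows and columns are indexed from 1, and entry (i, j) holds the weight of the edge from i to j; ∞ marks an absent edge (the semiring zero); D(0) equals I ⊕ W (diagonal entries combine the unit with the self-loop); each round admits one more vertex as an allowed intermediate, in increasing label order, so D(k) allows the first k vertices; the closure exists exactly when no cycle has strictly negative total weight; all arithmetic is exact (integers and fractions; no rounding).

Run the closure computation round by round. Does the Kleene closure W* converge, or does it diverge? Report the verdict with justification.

D(0):
  [0, 19, 7, -4, ∞]
  [19, 0, 17, -5, -2]
  [-4, ∞, 0, 18, 14]
  [12, ∞, ∞, 0, ∞]
  [3, ∞, -1, -1, 0]
D(1):
  [0, 19, 7, -4, ∞]
  [19, 0, 17, -5, -2]
  [-4, 15, 0, -8, 14]
  [12, 31, 19, 0, ∞]
  [3, 22, -1, -1, 0]
D(2):
  [0, 19, 7, -4, 17]
  [19, 0, 17, -5, -2]
  [-4, 15, 0, -8, 13]
  [12, 31, 19, 0, 29]
  [3, 22, -1, -1, 0]
D(3):
  [0, 19, 7, -4, 17]
  [13, 0, 17, -5, -2]
  [-4, 15, 0, -8, 13]
  [12, 31, 19, 0, 29]
  [-5, 14, -1, -9, 0]
D(4):
  [0, 19, 7, -4, 17]
  [7, 0, 14, -5, -2]
  [-4, 15, 0, -8, 13]
  [12, 31, 19, 0, 29]
  [-5, 14, -1, -9, 0]
D(5):
  [0, 19, 7, -4, 17]
  [-7, 0, -3, -11, -2]
  [-4, 15, 0, -8, 13]
  [12, 31, 19, 0, 29]
  [-5, 14, -1, -9, 0]
Key observation: every diagonal entry stays at the unit through all rounds, so no improving cycle exists.
Answer: CONVERGES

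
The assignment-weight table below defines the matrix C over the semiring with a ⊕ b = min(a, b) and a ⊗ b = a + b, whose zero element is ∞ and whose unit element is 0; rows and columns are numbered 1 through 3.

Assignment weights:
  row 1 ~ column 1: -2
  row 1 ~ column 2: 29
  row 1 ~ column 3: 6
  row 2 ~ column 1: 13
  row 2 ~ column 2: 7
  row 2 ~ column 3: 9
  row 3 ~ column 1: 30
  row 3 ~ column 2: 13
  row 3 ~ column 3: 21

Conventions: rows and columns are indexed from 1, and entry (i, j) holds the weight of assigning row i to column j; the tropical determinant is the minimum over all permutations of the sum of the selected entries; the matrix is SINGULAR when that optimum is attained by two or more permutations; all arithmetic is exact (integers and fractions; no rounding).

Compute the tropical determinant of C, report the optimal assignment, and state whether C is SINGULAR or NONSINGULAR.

σ = (1, 2, 3): (-2) + 7 + 21 = 26
σ = (1, 3, 2): (-2) + 9 + 13 = 20
σ = (2, 1, 3): 29 + 13 + 21 = 63
σ = (2, 3, 1): 29 + 9 + 30 = 68
σ = (3, 1, 2): 6 + 13 + 13 = 32
σ = (3, 2, 1): 6 + 7 + 30 = 43
Optimal value attained by: σ = (1, 3, 2).
Answer: det⊕(C) = 20; verdict: NONSINGULAR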